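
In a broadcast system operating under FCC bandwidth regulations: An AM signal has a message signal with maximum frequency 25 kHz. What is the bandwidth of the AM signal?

In AM (double-sideband), the bandwidth is twice the message frequency.
BW = 2 * f_m = 2 * 25 kHz = 50 kHz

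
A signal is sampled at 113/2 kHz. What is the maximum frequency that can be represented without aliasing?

The maximum frequency that can be represented without aliasing
is the Nyquist frequency: f_max = f_s / 2 = 113/2 kHz / 2 = 113/4 kHz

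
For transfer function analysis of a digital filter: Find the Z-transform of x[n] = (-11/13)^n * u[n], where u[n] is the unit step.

The Z-transform of a^n * u[n] is z/(z-a) for |z| > |a|.
Here a = -11/13, so X(z) = z/(z - (-11/13)) = 13z/(13z + 11)
ROC: |z| > 11/13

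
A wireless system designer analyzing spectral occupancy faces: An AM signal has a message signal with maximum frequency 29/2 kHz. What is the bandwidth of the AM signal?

In AM (double-sideband), the bandwidth is twice the message frequency.
BW = 2 * f_m = 2 * 29/2 kHz = 29 kHz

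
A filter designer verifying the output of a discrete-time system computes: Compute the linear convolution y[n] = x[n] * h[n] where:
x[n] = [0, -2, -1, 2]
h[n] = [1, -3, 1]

y[n] = sum_k x[k]*h[n-k]. Output length = len(x) + len(h) - 1 = 4 + 3 - 1 = 6.
y[0] = 0*1 = 0
y[1] = -2*1 + 0*-3 = -2
y[2] = -1*1 + -2*-3 + 0*1 = 5
y[3] = 2*1 + -1*-3 + -2*1 = 3
y[4] = 2*-3 + -1*1 = -7
y[5] = 2*1 = 2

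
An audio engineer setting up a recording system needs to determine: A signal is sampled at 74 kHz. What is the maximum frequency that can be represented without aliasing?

The maximum frequency that can be represented without aliasing
is the Nyquist frequency: f_max = f_s / 2 = 74 kHz / 2 = 37 kHz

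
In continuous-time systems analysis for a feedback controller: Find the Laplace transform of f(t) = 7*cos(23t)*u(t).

Standard pair: cos(wt)*u(t) <-> s/(s^2+w^2)
With w = 23: L{7*cos(23t)*u(t)} = 7s/(s^2+529)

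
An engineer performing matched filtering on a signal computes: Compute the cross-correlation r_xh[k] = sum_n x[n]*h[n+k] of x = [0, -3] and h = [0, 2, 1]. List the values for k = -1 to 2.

Both sequences indexed from 0 and zero outside their support.
Lags with overlap: k = -1 to 2.
  r_xh[-1] = x[1]*h[0] = 0
  r_xh[0] = x[0]*h[0] + x[1]*h[1] = -6
  r_xh[1] = x[0]*h[1] + x[1]*h[2] = -3
  r_xh[2] = x[0]*h[2] = 0
r_xh = [0, -6, -3, 0] (for k = -1, ..., 2)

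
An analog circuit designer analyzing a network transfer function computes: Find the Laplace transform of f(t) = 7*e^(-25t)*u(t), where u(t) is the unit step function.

Standard Laplace transform pair:
e^(-at)*u(t) <-> 1/(s+a)
With a = 25: L{7*e^(-25t)*u(t)} = 7/(s+25), ROC: Re(s) > -25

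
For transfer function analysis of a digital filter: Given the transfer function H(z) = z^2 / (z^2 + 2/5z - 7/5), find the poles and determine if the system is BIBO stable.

Poles are roots of the denominator: z^2 + 2/5z - 7/5 = 0.
Quadratic formula: z = [-(2/5) +/- sqrt((2/5)^2 - 4*(-7/5))] / 2
Discriminant = 4/25 + 28/5 = 144/25; sqrt = 12/5.
z = (-2/5 +/- 12/5) / 2 => z = 1 or z = -7/5.
|p1| = 7/5, |p2| = 1.
For BIBO stability, all poles must lie inside the unit circle (|p| < 1).
System is UNSTABLE since at least one |p| >= 1.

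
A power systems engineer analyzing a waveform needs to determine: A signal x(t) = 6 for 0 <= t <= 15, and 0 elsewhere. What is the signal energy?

Energy = integral of |x(t)|^2 dt over the signal duration
= 6^2 * 15 = 36 * 15 = 540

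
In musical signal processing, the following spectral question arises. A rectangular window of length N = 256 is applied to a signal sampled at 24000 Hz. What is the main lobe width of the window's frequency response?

For a rectangular window of length N,
the main lobe width in frequency is 2*f_s/N.
= 2*24000/256 = 375/2 Hz
This determines the minimum frequency separation for resolving two sinusoids.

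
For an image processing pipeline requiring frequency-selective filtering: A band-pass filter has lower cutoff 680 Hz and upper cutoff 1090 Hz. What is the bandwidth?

Bandwidth = f_high - f_low
= 1090 Hz - 680 Hz = 410 Hz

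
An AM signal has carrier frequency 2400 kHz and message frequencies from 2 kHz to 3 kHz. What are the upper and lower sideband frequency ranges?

Upper sideband (USB) = fc + [fm_low, fm_high] = 2400 + [2, 3] = [2402, 2403] kHz
Lower sideband (LSB) = fc - [fm_high, fm_low] = 2400 - [3, 2] = [2397, 2398] kHz
Total occupied spectrum: 2397 kHz to 2403 kHz (plus carrier at 2400 kHz)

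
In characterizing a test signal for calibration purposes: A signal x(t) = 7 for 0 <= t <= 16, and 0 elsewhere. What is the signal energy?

Energy = integral of |x(t)|^2 dt over the signal duration
= 7^2 * 16 = 49 * 16 = 784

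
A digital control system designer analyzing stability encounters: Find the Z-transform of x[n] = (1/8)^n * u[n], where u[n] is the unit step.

The Z-transform of a^n * u[n] is z/(z-a) for |z| > |a|.
Here a = 1/8, so X(z) = z/(z - (1/8)) = 8z/(8z - 1)
ROC: |z| > 1/8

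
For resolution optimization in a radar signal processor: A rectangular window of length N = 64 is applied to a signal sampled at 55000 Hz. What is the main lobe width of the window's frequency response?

For a rectangular window of length N,
the main lobe width in frequency is 2*f_s/N.
= 2*55000/64 = 6875/4 Hz
This determines the minimum frequency separation for resolving two sinusoids.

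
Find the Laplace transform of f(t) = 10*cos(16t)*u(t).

Standard pair: cos(wt)*u(t) <-> s/(s^2+w^2)
With w = 16: L{10*cos(16t)*u(t)} = 10s/(s^2+256)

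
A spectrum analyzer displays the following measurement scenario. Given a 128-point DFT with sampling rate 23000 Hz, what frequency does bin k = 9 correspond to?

The frequency of DFT bin k is: f_k = k * f_s / N
f_9 = 9 * 23000 / 128 = 25875/16 Hz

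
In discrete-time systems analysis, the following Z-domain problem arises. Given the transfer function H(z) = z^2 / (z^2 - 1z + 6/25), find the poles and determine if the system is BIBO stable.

Poles are roots of the denominator: z^2 - 1z + 6/25 = 0.
Quadratic formula: z = [-(-1) +/- sqrt((-1)^2 - 4*(6/25))] / 2
Discriminant = 1 - 24/25 = 1/25; sqrt = 1/5.
z = (1 +/- 1/5) / 2 => z = 3/5 or z = 2/5.
|p1| = 2/5, |p2| = 3/5.
For BIBO stability, all poles must lie inside the unit circle (|p| < 1).
System is STABLE since both |p| < 1.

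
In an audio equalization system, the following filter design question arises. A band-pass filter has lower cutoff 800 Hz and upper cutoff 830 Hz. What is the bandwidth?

Bandwidth = f_high - f_low
= 830 Hz - 800 Hz = 30 Hz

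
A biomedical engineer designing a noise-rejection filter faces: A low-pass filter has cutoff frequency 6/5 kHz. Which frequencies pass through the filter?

A low-pass filter passes all frequencies below the cutoff frequency 6/5 kHz and attenuates higher frequencies.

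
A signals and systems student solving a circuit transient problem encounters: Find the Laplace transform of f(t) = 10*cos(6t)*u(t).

Standard pair: cos(wt)*u(t) <-> s/(s^2+w^2)
With w = 6: L{10*cos(6t)*u(t)} = 10s/(s^2+36)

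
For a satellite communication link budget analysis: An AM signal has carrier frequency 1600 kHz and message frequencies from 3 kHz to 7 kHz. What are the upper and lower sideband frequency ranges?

Upper sideband (USB) = fc + [fm_low, fm_high] = 1600 + [3, 7] = [1603, 1607] kHz
Lower sideband (LSB) = fc - [fm_high, fm_low] = 1600 - [7, 3] = [1593, 1597] kHz
Total occupied spectrum: 1593 kHz to 1607 kHz (plus carrier at 1600 kHz)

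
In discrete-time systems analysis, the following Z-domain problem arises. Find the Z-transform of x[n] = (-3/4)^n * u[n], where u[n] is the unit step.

The Z-transform of a^n * u[n] is z/(z-a) for |z| > |a|.
Here a = -3/4, so X(z) = z/(z - (-3/4)) = 4z/(4z + 3)
ROC: |z| > 3/4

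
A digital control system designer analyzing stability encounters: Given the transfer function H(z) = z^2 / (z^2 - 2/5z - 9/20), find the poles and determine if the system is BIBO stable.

Poles are roots of the denominator: z^2 - 2/5z - 9/20 = 0.
Quadratic formula: z = [-(-2/5) +/- sqrt((-2/5)^2 - 4*(-9/20))] / 2
Discriminant = 4/25 + 9/5 = 49/25; sqrt = 7/5.
z = (2/5 +/- 7/5) / 2 => z = 9/10 or z = -1/2.
|p1| = 9/10, |p2| = 1/2.
For BIBO stability, all poles must lie inside the unit circle (|p| < 1).
System is STABLE since both |p| < 1.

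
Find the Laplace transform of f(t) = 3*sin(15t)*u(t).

Standard pair: sin(wt)*u(t) <-> w/(s^2+w^2)
With w = 15: L{3*sin(15t)*u(t)} = 45/(s^2+225)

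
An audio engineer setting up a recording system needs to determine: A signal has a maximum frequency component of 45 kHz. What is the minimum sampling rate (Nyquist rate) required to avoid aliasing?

By the Nyquist-Shannon sampling theorem,
the minimum sampling rate (Nyquist rate) must be at least 2 * f_max.
Nyquist rate = 2 * 45 kHz = 90 kHz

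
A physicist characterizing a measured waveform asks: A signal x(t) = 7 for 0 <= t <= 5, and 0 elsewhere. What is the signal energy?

Energy = integral of |x(t)|^2 dt over the signal duration
= 7^2 * 5 = 49 * 5 = 245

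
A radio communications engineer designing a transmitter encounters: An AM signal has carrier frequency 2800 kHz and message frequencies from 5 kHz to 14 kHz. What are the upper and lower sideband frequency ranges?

Upper sideband (USB) = fc + [fm_low, fm_high] = 2800 + [5, 14] = [2805, 2814] kHz
Lower sideband (LSB) = fc - [fm_high, fm_low] = 2800 - [14, 5] = [2786, 2795] kHz
Total occupied spectrum: 2786 kHz to 2814 kHz (plus carrier at 2800 kHz)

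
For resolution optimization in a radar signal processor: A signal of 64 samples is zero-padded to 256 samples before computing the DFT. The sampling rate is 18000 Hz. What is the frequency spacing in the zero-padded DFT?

Original DFT: N = 64, resolution = f_s/N = 18000/64 = 1125/4 Hz
Zero-padded DFT: N = 256, resolution = f_s/N = 18000/256 = 1125/16 Hz
Zero-padding interpolates the spectrum (finer frequency grid)
but does NOT improve the true spectral resolution (ability to resolve close frequencies).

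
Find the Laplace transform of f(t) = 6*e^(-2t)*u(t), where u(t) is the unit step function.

Standard Laplace transform pair:
e^(-at)*u(t) <-> 1/(s+a)
With a = 2: L{6*e^(-2t)*u(t)} = 6/(s+2), ROC: Re(s) > -2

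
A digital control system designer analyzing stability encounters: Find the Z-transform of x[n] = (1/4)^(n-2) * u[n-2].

Time-shifting property: if X(z) = Z{x[n]}, then Z{x[n-d]} = z^(-d) * X(z)
X(z) = z/(z - 1/4) for x[n] = (1/4)^n * u[n]
Z{x[n-2]} = z^(-2) * z/(z - 1/4) = z^(-1)/(z - 1/4)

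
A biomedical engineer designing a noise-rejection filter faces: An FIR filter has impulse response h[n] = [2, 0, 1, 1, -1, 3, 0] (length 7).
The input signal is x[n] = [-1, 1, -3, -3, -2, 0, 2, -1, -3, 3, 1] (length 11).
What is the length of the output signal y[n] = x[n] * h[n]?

For linear convolution, the output length is:
len(y) = len(x) + len(h) - 1 = 11 + 7 - 1 = 17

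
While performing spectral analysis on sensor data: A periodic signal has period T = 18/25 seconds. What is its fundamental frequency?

The fundamental frequency is the reciprocal of the period.
f = 1/T = 1/(18/25) = 25/18 Hz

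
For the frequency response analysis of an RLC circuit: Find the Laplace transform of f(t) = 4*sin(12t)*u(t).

Standard pair: sin(wt)*u(t) <-> w/(s^2+w^2)
With w = 12: L{4*sin(12t)*u(t)} = 48/(s^2+144)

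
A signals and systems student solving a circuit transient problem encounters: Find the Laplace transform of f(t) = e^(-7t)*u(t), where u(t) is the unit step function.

Standard Laplace transform pair:
e^(-at)*u(t) <-> 1/(s+a)
With a = 7: L{e^(-7t)*u(t)} = 1/(s+7), ROC: Re(s) > -7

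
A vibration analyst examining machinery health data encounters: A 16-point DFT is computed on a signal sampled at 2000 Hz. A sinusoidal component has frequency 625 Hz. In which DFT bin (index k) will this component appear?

DFT frequency resolution = f_s/N = 2000/16 = 125 Hz
Bin index k = f_signal / resolution = 625 / 125 = 5
The signal frequency 625 Hz falls in DFT bin k = 5.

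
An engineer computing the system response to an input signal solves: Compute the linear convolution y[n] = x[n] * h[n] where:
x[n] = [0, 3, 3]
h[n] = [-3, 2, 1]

y[n] = sum_k x[k]*h[n-k]. Output length = len(x) + len(h) - 1 = 3 + 3 - 1 = 5.
y[0] = 0*-3 = 0
y[1] = 3*-3 + 0*2 = -9
y[2] = 3*-3 + 3*2 + 0*1 = -3
y[3] = 3*2 + 3*1 = 9
y[4] = 3*1 = 3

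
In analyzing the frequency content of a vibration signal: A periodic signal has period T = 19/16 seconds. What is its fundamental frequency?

The fundamental frequency is the reciprocal of the period.
f = 1/T = 1/(19/16) = 16/19 Hz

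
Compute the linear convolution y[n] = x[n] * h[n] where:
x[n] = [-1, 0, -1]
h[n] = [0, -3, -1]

y[n] = sum_k x[k]*h[n-k]. Output length = len(x) + len(h) - 1 = 3 + 3 - 1 = 5.
y[0] = -1*0 = 0
y[1] = 0*0 + -1*-3 = 3
y[2] = -1*0 + 0*-3 + -1*-1 = 1
y[3] = -1*-3 + 0*-1 = 3
y[4] = -1*-1 = 1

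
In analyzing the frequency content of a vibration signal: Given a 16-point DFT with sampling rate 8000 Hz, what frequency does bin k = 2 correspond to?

The frequency of DFT bin k is: f_k = k * f_s / N
f_2 = 2 * 8000 / 16 = 1000 Hz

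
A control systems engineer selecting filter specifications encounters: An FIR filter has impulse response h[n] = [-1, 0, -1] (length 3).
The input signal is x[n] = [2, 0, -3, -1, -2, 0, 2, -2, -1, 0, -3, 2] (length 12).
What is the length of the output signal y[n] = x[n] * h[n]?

For linear convolution, the output length is:
len(y) = len(x) + len(h) - 1 = 12 + 3 - 1 = 14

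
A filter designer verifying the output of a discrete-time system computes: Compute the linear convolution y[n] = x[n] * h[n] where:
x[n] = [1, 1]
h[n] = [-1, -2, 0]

y[n] = sum_k x[k]*h[n-k]. Output length = len(x) + len(h) - 1 = 2 + 3 - 1 = 4.
y[0] = 1*-1 = -1
y[1] = 1*-1 + 1*-2 = -3
y[2] = 1*-2 + 1*0 = -2
y[3] = 1*0 = 0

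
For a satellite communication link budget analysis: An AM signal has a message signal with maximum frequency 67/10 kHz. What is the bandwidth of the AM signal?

In AM (double-sideband), the bandwidth is twice the message frequency.
BW = 2 * f_m = 2 * 67/10 kHz = 67/5 kHz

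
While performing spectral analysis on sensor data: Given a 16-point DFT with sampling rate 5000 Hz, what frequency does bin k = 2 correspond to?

The frequency of DFT bin k is: f_k = k * f_s / N
f_2 = 2 * 5000 / 16 = 625 Hz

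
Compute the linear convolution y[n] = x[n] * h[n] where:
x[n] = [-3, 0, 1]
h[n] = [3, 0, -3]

y[n] = sum_k x[k]*h[n-k]. Output length = len(x) + len(h) - 1 = 3 + 3 - 1 = 5.
y[0] = -3*3 = -9
y[1] = 0*3 + -3*0 = 0
y[2] = 1*3 + 0*0 + -3*-3 = 12
y[3] = 1*0 + 0*-3 = 0
y[4] = 1*-3 = -3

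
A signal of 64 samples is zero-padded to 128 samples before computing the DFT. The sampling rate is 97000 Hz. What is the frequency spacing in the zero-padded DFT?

Original DFT: N = 64, resolution = f_s/N = 97000/64 = 12125/8 Hz
Zero-padded DFT: N = 128, resolution = f_s/N = 97000/128 = 12125/16 Hz
Zero-padding interpolates the spectrum (finer frequency grid)
but does NOT improve the true spectral resolution (ability to resolve close frequencies).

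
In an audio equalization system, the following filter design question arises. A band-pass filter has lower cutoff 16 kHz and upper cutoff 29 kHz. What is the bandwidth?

Bandwidth = f_high - f_low
= 29 kHz - 16 kHz = 13 kHz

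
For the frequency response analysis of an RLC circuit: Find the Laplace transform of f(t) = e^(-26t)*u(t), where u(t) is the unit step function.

Standard Laplace transform pair:
e^(-at)*u(t) <-> 1/(s+a)
With a = 26: L{e^(-26t)*u(t)} = 1/(s+26), ROC: Re(s) > -26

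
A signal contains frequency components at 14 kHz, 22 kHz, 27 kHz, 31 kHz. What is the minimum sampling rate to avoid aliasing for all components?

The highest frequency component is f_max = 31 kHz.
Nyquist rate = 2 * f_max = 2 * 31 kHz = 62 kHz.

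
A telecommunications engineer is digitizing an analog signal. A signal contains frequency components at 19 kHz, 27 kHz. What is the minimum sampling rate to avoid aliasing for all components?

The highest frequency component is f_max = 27 kHz.
Nyquist rate = 2 * f_max = 2 * 27 kHz = 54 kHz.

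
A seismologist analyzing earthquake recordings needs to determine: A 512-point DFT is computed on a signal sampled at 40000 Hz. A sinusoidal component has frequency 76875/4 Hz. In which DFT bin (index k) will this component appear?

DFT frequency resolution = f_s/N = 40000/512 = 625/8 Hz
Bin index k = f_signal / resolution = 76875/4 / 625/8 = 246
The signal frequency 76875/4 Hz falls in DFT bin k = 246.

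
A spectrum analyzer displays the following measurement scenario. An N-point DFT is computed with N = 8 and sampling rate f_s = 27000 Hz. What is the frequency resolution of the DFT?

DFT frequency resolution = f_s / N
= 27000 / 8 = 3375 Hz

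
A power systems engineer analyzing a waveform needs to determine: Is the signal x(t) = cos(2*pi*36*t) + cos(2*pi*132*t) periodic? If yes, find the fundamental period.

f1 = 36 Hz, f2 = 132 Hz
Period T1 = 1/36, T2 = 1/132
Ratio T1/T2 = 132/36, which is rational.
The signal is periodic with fundamental period T = 1/GCD(36,132) = 1/12 s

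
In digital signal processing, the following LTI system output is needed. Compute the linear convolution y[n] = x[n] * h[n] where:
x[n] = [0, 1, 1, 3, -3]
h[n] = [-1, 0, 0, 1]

y[n] = sum_k x[k]*h[n-k]. Output length = len(x) + len(h) - 1 = 5 + 4 - 1 = 8.
y[0] = 0*-1 = 0
y[1] = 1*-1 + 0*0 = -1
y[2] = 1*-1 + 1*0 + 0*0 = -1
y[3] = 3*-1 + 1*0 + 1*0 + 0*1 = -3
y[4] = -3*-1 + 3*0 + 1*0 + 1*1 = 4
y[5] = -3*0 + 3*0 + 1*1 = 1
y[6] = -3*0 + 3*1 = 3
y[7] = -3*1 = -3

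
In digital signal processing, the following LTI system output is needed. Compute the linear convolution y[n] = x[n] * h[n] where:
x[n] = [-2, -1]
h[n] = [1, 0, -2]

y[n] = sum_k x[k]*h[n-k]. Output length = len(x) + len(h) - 1 = 2 + 3 - 1 = 4.
y[0] = -2*1 = -2
y[1] = -1*1 + -2*0 = -1
y[2] = -1*0 + -2*-2 = 4
y[3] = -1*-2 = 2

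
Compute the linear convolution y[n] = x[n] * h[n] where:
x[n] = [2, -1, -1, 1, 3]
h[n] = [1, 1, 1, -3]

y[n] = sum_k x[k]*h[n-k]. Output length = len(x) + len(h) - 1 = 5 + 4 - 1 = 8.
y[0] = 2*1 = 2
y[1] = -1*1 + 2*1 = 1
y[2] = -1*1 + -1*1 + 2*1 = 0
y[3] = 1*1 + -1*1 + -1*1 + 2*-3 = -7
y[4] = 3*1 + 1*1 + -1*1 + -1*-3 = 6
y[5] = 3*1 + 1*1 + -1*-3 = 7
y[6] = 3*1 + 1*-3 = 0
y[7] = 3*-3 = -9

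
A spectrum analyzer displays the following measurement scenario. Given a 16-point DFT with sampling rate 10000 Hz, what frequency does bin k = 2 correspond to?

The frequency of DFT bin k is: f_k = k * f_s / N
f_2 = 2 * 10000 / 16 = 1250 Hz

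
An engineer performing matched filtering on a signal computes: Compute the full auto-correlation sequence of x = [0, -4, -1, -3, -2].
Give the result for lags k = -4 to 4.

r_xx[k] = sum_m x[m]*x[m+k], indexed from 0, for k = -4 to 4:
  r_xx[-4] = x[4]*x[0] = 0
  r_xx[-3] = x[3]*x[0] + x[4]*x[1] = 8
  r_xx[-2] = x[2]*x[0] + x[3]*x[1] + x[4]*x[2] = 14
  r_xx[-1] = x[1]*x[0] + x[2]*x[1] + x[3]*x[2] + x[4]*x[3] = 13
  r_xx[0] = x[0]*x[0] + x[1]*x[1] + x[2]*x[2] + x[3]*x[3] + x[4]*x[4] = 30
  r_xx[1] = x[0]*x[1] + x[1]*x[2] + x[2]*x[3] + x[3]*x[4] = 13
  r_xx[2] = x[0]*x[2] + x[1]*x[3] + x[2]*x[4] = 14
  r_xx[3] = x[0]*x[3] + x[1]*x[4] = 8
  r_xx[4] = x[0]*x[4] = 0
r_xx = [0, 8, 14, 13, 30, 13, 14, 8, 0]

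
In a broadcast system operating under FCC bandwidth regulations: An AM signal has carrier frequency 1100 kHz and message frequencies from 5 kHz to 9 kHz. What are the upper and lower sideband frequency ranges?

Upper sideband (USB) = fc + [fm_low, fm_high] = 1100 + [5, 9] = [1105, 1109] kHz
Lower sideband (LSB) = fc - [fm_high, fm_low] = 1100 - [9, 5] = [1091, 1095] kHz
Total occupied spectrum: 1091 kHz to 1109 kHz (plus carrier at 1100 kHz)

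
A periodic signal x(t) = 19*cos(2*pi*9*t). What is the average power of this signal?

Average power of A*cos(wt) is A^2/2.
P = 19^2 / 2 = 361/2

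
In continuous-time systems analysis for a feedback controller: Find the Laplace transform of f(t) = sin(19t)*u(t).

Standard pair: sin(wt)*u(t) <-> w/(s^2+w^2)
With w = 19: L{sin(19t)*u(t)} = 19/(s^2+361)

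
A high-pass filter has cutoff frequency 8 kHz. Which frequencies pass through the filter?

A high-pass filter passes all frequencies above the cutoff frequency 8 kHz and attenuates lower frequencies.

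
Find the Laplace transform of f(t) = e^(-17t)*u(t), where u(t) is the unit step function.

Standard Laplace transform pair:
e^(-at)*u(t) <-> 1/(s+a)
With a = 17: L{e^(-17t)*u(t)} = 1/(s+17), ROC: Re(s) > -17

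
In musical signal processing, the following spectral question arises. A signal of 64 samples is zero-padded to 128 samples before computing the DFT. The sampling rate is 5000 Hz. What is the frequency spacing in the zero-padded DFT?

Original DFT: N = 64, resolution = f_s/N = 5000/64 = 625/8 Hz
Zero-padded DFT: N = 128, resolution = f_s/N = 5000/128 = 625/16 Hz
Zero-padding interpolates the spectrum (finer frequency grid)
but does NOT improve the true spectral resolution (ability to resolve close frequencies).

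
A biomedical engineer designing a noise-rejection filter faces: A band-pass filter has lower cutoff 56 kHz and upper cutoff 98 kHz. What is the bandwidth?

Bandwidth = f_high - f_low
= 98 kHz - 56 kHz = 42 kHz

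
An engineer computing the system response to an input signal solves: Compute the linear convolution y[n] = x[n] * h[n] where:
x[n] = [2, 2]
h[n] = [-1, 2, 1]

y[n] = sum_k x[k]*h[n-k]. Output length = len(x) + len(h) - 1 = 2 + 3 - 1 = 4.
y[0] = 2*-1 = -2
y[1] = 2*-1 + 2*2 = 2
y[2] = 2*2 + 2*1 = 6
y[3] = 2*1 = 2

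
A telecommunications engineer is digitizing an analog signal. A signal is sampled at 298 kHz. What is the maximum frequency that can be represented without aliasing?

The maximum frequency that can be represented without aliasing
is the Nyquist frequency: f_max = f_s / 2 = 298 kHz / 2 = 149 kHz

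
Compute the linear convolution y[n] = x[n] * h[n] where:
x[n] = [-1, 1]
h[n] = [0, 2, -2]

y[n] = sum_k x[k]*h[n-k]. Output length = len(x) + len(h) - 1 = 2 + 3 - 1 = 4.
y[0] = -1*0 = 0
y[1] = 1*0 + -1*2 = -2
y[2] = 1*2 + -1*-2 = 4
y[3] = 1*-2 = -2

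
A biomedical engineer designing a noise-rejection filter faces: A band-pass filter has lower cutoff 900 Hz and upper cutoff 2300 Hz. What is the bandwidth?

Bandwidth = f_high - f_low
= 2300 Hz - 900 Hz = 1400 Hz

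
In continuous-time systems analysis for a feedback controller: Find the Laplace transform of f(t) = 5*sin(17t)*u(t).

Standard pair: sin(wt)*u(t) <-> w/(s^2+w^2)
With w = 17: L{5*sin(17t)*u(t)} = 85/(s^2+289)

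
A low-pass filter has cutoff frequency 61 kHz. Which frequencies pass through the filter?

A low-pass filter passes all frequencies below the cutoff frequency 61 kHz and attenuates higher frequencies.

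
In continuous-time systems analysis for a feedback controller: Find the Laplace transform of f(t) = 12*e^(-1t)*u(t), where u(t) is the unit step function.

Standard Laplace transform pair:
e^(-at)*u(t) <-> 1/(s+a)
With a = 1: L{12*e^(-1t)*u(t)} = 12/(s+1), ROC: Re(s) > -1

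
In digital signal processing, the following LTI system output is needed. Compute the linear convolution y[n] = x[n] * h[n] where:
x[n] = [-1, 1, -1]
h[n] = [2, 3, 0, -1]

y[n] = sum_k x[k]*h[n-k]. Output length = len(x) + len(h) - 1 = 3 + 4 - 1 = 6.
y[0] = -1*2 = -2
y[1] = 1*2 + -1*3 = -1
y[2] = -1*2 + 1*3 + -1*0 = 1
y[3] = -1*3 + 1*0 + -1*-1 = -2
y[4] = -1*0 + 1*-1 = -1
y[5] = -1*-1 = 1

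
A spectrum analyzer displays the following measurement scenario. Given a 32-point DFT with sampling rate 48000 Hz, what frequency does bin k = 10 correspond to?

The frequency of DFT bin k is: f_k = k * f_s / N
f_10 = 10 * 48000 / 32 = 15000 Hz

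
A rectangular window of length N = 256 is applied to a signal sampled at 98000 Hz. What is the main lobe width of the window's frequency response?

For a rectangular window of length N,
the main lobe width in frequency is 2*f_s/N.
= 2*98000/256 = 6125/8 Hz
This determines the minimum frequency separation for resolving two sinusoids.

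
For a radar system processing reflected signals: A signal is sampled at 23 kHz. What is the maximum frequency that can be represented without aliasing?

The maximum frequency that can be represented without aliasing
is the Nyquist frequency: f_max = f_s / 2 = 23 kHz / 2 = 23/2 kHz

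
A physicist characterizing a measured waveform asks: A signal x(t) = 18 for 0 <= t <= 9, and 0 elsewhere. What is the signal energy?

Energy = integral of |x(t)|^2 dt over the signal duration
= 18^2 * 9 = 324 * 9 = 2916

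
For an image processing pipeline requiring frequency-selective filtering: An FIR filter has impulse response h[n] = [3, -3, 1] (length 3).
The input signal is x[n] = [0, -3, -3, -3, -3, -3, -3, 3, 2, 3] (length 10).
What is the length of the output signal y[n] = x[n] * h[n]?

For linear convolution, the output length is:
len(y) = len(x) + len(h) - 1 = 10 + 3 - 1 = 12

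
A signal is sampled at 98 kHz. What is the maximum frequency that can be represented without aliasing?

The maximum frequency that can be represented without aliasing
is the Nyquist frequency: f_max = f_s / 2 = 98 kHz / 2 = 49 kHz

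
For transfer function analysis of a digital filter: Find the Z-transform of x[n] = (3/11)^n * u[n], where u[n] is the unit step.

The Z-transform of a^n * u[n] is z/(z-a) for |z| > |a|.
Here a = 3/11, so X(z) = z/(z - (3/11)) = 11z/(11z - 3)
ROC: |z| > 3/11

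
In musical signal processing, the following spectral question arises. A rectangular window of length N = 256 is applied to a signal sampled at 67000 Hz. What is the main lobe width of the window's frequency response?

For a rectangular window of length N,
the main lobe width in frequency is 2*f_s/N.
= 2*67000/256 = 8375/16 Hz
This determines the minimum frequency separation for resolving two sinusoids.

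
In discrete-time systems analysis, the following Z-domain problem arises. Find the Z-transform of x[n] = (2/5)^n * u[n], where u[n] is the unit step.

The Z-transform of a^n * u[n] is z/(z-a) for |z| > |a|.
Here a = 2/5, so X(z) = z/(z - (2/5)) = 5z/(5z - 2)
ROC: |z| > 2/5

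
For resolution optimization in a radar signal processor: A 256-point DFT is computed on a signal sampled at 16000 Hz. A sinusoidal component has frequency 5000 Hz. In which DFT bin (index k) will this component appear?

DFT frequency resolution = f_s/N = 16000/256 = 125/2 Hz
Bin index k = f_signal / resolution = 5000 / 125/2 = 80
The signal frequency 5000 Hz falls in DFT bin k = 80.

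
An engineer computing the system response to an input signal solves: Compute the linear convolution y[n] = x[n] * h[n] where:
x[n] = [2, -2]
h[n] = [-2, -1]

y[n] = sum_k x[k]*h[n-k]. Output length = len(x) + len(h) - 1 = 2 + 2 - 1 = 3.
y[0] = 2*-2 = -4
y[1] = -2*-2 + 2*-1 = 2
y[2] = -2*-1 = 2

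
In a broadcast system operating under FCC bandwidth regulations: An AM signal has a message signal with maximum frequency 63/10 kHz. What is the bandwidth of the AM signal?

In AM (double-sideband), the bandwidth is twice the message frequency.
BW = 2 * f_m = 2 * 63/10 kHz = 63/5 kHz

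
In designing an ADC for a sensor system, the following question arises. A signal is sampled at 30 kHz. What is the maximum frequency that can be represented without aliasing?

The maximum frequency that can be represented without aliasing
is the Nyquist frequency: f_max = f_s / 2 = 30 kHz / 2 = 15 kHz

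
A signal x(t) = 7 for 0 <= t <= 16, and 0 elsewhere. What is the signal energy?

Energy = integral of |x(t)|^2 dt over the signal duration
= 7^2 * 16 = 49 * 16 = 784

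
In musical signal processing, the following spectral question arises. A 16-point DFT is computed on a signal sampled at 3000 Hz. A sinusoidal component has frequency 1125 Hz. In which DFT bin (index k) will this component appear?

DFT frequency resolution = f_s/N = 3000/16 = 375/2 Hz
Bin index k = f_signal / resolution = 1125 / 375/2 = 6
The signal frequency 1125 Hz falls in DFT bin k = 6.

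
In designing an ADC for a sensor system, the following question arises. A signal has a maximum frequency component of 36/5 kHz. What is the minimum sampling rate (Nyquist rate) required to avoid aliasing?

By the Nyquist-Shannon sampling theorem,
the minimum sampling rate (Nyquist rate) must be at least 2 * f_max.
Nyquist rate = 2 * 36/5 kHz = 72/5 kHz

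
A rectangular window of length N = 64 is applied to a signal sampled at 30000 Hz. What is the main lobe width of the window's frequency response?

For a rectangular window of length N,
the main lobe width in frequency is 2*f_s/N.
= 2*30000/64 = 1875/2 Hz
This determines the minimum frequency separation for resolving two sinusoids.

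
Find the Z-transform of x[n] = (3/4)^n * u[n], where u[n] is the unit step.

The Z-transform of a^n * u[n] is z/(z-a) for |z| > |a|.
Here a = 3/4, so X(z) = z/(z - (3/4)) = 4z/(4z - 3)
ROC: |z| > 3/4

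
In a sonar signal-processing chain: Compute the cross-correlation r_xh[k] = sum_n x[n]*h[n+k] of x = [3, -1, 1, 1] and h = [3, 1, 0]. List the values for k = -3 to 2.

Both sequences indexed from 0 and zero outside their support.
Lags with overlap: k = -3 to 2.
  r_xh[-3] = x[3]*h[0] = 3
  r_xh[-2] = x[2]*h[0] + x[3]*h[1] = 4
  r_xh[-1] = x[1]*h[0] + x[2]*h[1] + x[3]*h[2] = -2
  r_xh[0] = x[0]*h[0] + x[1]*h[1] + x[2]*h[2] = 8
  r_xh[1] = x[0]*h[1] + x[1]*h[2] = 3
  r_xh[2] = x[0]*h[2] = 0
r_xh = [3, 4, -2, 8, 3, 0] (for k = -3, ..., 2)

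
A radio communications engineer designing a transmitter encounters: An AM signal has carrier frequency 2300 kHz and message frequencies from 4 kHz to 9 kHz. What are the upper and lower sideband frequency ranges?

Upper sideband (USB) = fc + [fm_low, fm_high] = 2300 + [4, 9] = [2304, 2309] kHz
Lower sideband (LSB) = fc - [fm_high, fm_low] = 2300 - [9, 4] = [2291, 2296] kHz
Total occupied spectrum: 2291 kHz to 2309 kHz (plus carrier at 2300 kHz)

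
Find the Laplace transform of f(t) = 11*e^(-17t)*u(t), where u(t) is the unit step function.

Standard Laplace transform pair:
e^(-at)*u(t) <-> 1/(s+a)
With a = 17: L{11*e^(-17t)*u(t)} = 11/(s+17), ROC: Re(s) > -17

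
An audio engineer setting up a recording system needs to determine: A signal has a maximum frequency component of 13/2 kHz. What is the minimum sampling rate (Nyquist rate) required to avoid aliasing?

By the Nyquist-Shannon sampling theorem,
the minimum sampling rate (Nyquist rate) must be at least 2 * f_max.
Nyquist rate = 2 * 13/2 kHz = 13 kHz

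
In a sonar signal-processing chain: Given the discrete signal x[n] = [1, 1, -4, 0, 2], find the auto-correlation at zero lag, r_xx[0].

The auto-correlation at zero lag r_xx[0] equals the signal energy.
r_xx[0] = sum of x[n]^2 = 1^2 + 1^2 + (-4)^2 + 0^2 + 2^2
= 1 + 1 + 16 + 0 + 4 = 22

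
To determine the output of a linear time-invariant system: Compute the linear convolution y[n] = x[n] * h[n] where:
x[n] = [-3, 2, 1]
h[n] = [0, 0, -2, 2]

y[n] = sum_k x[k]*h[n-k]. Output length = len(x) + len(h) - 1 = 3 + 4 - 1 = 6.
y[0] = -3*0 = 0
y[1] = 2*0 + -3*0 = 0
y[2] = 1*0 + 2*0 + -3*-2 = 6
y[3] = 1*0 + 2*-2 + -3*2 = -10
y[4] = 1*-2 + 2*2 = 2
y[5] = 1*2 = 2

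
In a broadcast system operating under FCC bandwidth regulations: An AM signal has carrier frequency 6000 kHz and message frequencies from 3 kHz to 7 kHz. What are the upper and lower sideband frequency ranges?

Upper sideband (USB) = fc + [fm_low, fm_high] = 6000 + [3, 7] = [6003, 6007] kHz
Lower sideband (LSB) = fc - [fm_high, fm_low] = 6000 - [7, 3] = [5993, 5997] kHz
Total occupied spectrum: 5993 kHz to 6007 kHz (plus carrier at 6000 kHz)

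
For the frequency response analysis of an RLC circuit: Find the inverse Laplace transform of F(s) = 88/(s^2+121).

Standard pair: w/(s^2+w^2) <-> sin(wt)*u(t)
Recognize w^2 = 121, so w = 11; numerator 88 = 8*11.
f(t) = 8*sin(11t)*u(t)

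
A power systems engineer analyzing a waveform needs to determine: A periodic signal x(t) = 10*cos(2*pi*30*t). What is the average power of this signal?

Average power of A*cos(wt) is A^2/2.
P = 10^2 / 2 = 100/2 = 50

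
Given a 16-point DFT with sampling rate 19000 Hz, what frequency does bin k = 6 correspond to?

The frequency of DFT bin k is: f_k = k * f_s / N
f_6 = 6 * 19000 / 16 = 7125 Hz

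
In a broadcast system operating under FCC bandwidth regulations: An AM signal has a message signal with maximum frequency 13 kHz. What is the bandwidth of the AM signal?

In AM (double-sideband), the bandwidth is twice the message frequency.
BW = 2 * f_m = 2 * 13 kHz = 26 kHz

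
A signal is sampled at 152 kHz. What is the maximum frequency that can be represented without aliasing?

The maximum frequency that can be represented without aliasing
is the Nyquist frequency: f_max = f_s / 2 = 152 kHz / 2 = 76 kHz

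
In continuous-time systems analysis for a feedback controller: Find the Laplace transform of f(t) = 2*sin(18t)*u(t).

Standard pair: sin(wt)*u(t) <-> w/(s^2+w^2)
With w = 18: L{2*sin(18t)*u(t)} = 36/(s^2+324)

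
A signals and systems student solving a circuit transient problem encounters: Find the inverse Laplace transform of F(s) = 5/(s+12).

Standard pair: k/(s+a) <-> k*e^(-at)*u(t)
With k=5, a=12: f(t) = 5*e^(-12t)*u(t)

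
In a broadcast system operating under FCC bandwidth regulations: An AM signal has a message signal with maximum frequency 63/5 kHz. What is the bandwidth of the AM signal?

In AM (double-sideband), the bandwidth is twice the message frequency.
BW = 2 * f_m = 2 * 63/5 kHz = 126/5 kHz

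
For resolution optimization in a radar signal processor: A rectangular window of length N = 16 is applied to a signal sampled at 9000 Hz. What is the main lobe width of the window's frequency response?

For a rectangular window of length N,
the main lobe width in frequency is 2*f_s/N.
= 2*9000/16 = 1125 Hz
This determines the minimum frequency separation for resolving two sinusoids.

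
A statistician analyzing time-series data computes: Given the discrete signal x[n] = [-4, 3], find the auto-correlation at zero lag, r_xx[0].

The auto-correlation at zero lag r_xx[0] equals the signal energy.
r_xx[0] = sum of x[n]^2 = (-4)^2 + 3^2
= 16 + 9 = 25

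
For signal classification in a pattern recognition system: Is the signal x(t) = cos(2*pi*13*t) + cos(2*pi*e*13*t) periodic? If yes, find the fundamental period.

f1 = 13 Hz, f2 = 13*e Hz
Ratio f2/f1 = e, which is irrational.
Since the frequency ratio is irrational, no common period exists.
The signal is not periodic.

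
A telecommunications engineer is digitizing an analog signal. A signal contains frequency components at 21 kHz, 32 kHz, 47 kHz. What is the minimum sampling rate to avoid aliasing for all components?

The highest frequency component is f_max = 47 kHz.
Nyquist rate = 2 * f_max = 2 * 47 kHz = 94 kHz.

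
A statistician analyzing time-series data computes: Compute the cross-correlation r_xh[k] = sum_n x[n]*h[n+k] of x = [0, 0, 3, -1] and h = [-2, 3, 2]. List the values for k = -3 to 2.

Both sequences indexed from 0 and zero outside their support.
Lags with overlap: k = -3 to 2.
  r_xh[-3] = x[3]*h[0] = 2
  r_xh[-2] = x[2]*h[0] + x[3]*h[1] = -9
  r_xh[-1] = x[1]*h[0] + x[2]*h[1] + x[3]*h[2] = 7
  r_xh[0] = x[0]*h[0] + x[1]*h[1] + x[2]*h[2] = 6
  r_xh[1] = x[0]*h[1] + x[1]*h[2] = 0
  r_xh[2] = x[0]*h[2] = 0
r_xh = [2, -9, 7, 6, 0, 0] (for k = -3, ..., 2)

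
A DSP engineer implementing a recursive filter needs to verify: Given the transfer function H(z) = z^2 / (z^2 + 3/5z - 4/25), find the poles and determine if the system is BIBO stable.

Poles are roots of the denominator: z^2 + 3/5z - 4/25 = 0.
Quadratic formula: z = [-(3/5) +/- sqrt((3/5)^2 - 4*(-4/25))] / 2
Discriminant = 9/25 + 16/25 = 1; sqrt = 1.
z = (-3/5 +/- 1) / 2 => z = 1/5 or z = -4/5.
|p1| = 1/5, |p2| = 4/5.
For BIBO stability, all poles must lie inside the unit circle (|p| < 1).
System is STABLE since both |p| < 1.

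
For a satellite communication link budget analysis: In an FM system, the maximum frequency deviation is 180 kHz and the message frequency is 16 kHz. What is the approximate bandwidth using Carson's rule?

Carson's rule: BW = 2*(delta_f + f_m)
= 2*(180 + 16) kHz = 392 kHz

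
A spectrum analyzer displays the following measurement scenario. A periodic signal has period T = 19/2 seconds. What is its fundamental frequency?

The fundamental frequency is the reciprocal of the period.
f = 1/T = 1/(19/2) = 2/19 Hz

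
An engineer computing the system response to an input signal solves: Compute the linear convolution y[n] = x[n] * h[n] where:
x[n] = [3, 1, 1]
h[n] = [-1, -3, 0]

y[n] = sum_k x[k]*h[n-k]. Output length = len(x) + len(h) - 1 = 3 + 3 - 1 = 5.
y[0] = 3*-1 = -3
y[1] = 1*-1 + 3*-3 = -10
y[2] = 1*-1 + 1*-3 + 3*0 = -4
y[3] = 1*-3 + 1*0 = -3
y[4] = 1*0 = 0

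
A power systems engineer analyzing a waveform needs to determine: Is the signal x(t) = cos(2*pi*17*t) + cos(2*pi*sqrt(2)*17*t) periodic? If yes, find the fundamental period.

f1 = 17 Hz, f2 = 17*sqrt(2) Hz
Ratio f2/f1 = sqrt(2), which is irrational.
Since the frequency ratio is irrational, no common period exists.
The signal is not periodic.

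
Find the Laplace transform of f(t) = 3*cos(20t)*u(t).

Standard pair: cos(wt)*u(t) <-> s/(s^2+w^2)
With w = 20: L{3*cos(20t)*u(t)} = 3s/(s^2+400)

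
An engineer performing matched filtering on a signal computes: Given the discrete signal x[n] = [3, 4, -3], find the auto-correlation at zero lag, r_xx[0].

The auto-correlation at zero lag r_xx[0] equals the signal energy.
r_xx[0] = sum of x[n]^2 = 3^2 + 4^2 + (-3)^2
= 9 + 16 + 9 = 34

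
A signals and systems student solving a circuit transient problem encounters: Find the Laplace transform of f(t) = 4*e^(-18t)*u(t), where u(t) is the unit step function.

Standard Laplace transform pair:
e^(-at)*u(t) <-> 1/(s+a)
With a = 18: L{4*e^(-18t)*u(t)} = 4/(s+18), ROC: Re(s) > -18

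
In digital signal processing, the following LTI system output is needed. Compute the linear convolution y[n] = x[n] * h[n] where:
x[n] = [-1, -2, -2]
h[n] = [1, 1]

y[n] = sum_k x[k]*h[n-k]. Output length = len(x) + len(h) - 1 = 3 + 2 - 1 = 4.
y[0] = -1*1 = -1
y[1] = -2*1 + -1*1 = -3
y[2] = -2*1 + -2*1 = -4
y[3] = -2*1 = -2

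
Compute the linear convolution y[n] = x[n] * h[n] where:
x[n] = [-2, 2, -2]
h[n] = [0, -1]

y[n] = sum_k x[k]*h[n-k]. Output length = len(x) + len(h) - 1 = 3 + 2 - 1 = 4.
y[0] = -2*0 = 0
y[1] = 2*0 + -2*-1 = 2
y[2] = -2*0 + 2*-1 = -2
y[3] = -2*-1 = 2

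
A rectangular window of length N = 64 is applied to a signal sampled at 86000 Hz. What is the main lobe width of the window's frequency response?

For a rectangular window of length N,
the main lobe width in frequency is 2*f_s/N.
= 2*86000/64 = 5375/2 Hz
This determines the minimum frequency separation for resolving two sinusoids.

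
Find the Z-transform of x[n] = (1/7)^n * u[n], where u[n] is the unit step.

The Z-transform of a^n * u[n] is z/(z-a) for |z| > |a|.
Here a = 1/7, so X(z) = z/(z - (1/7)) = 7z/(7z - 1)
ROC: |z| > 1/7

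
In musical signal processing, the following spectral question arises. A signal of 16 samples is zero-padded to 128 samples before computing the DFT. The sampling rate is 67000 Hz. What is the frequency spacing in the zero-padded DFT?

Original DFT: N = 16, resolution = f_s/N = 67000/16 = 8375/2 Hz
Zero-padded DFT: N = 128, resolution = f_s/N = 67000/128 = 8375/16 Hz
Zero-padding interpolates the spectrum (finer frequency grid)
but does NOT improve the true spectral resolution (ability to resolve close frequencies).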